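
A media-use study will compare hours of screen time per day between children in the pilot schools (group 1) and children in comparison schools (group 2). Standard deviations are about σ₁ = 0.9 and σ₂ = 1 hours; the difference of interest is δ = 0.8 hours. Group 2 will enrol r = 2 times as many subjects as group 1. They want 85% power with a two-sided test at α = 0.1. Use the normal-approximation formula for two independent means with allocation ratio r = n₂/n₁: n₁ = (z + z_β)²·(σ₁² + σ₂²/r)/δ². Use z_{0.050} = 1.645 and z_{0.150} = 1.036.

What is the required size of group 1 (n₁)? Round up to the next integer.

n₁ = (z_{α/2} + z_β)² · (σ₁² + σ₂²/r) / δ²
   = (1.645 + 1.036)² · (0.9² + 1²/2) / 0.8²
   = 7.1878 · (0.81 + 0.5) / 0.64
   = 7.1878 · 1.31 / 0.64
   = 14.71
Round up → n₁ = 15; n₂ = r·n₁ = 2 × 15 = 30.

n₁ = 15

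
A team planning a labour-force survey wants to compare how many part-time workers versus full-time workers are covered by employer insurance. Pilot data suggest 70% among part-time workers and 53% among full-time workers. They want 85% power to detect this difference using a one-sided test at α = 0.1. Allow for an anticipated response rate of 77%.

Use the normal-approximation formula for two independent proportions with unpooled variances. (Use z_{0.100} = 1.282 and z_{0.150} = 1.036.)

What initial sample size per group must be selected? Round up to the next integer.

n = 111 per group

n = (z_α + z_β)² · [p₁(1−p₁) + p₂(1−p₂)] / (p₁ − p₂)²
  = (1.282 + 1.036)² · (0.70·0.30 + 0.53·0.47) / (0.17)²
  = (2.318)² · (0.2100 + 0.2491) / 0.0289
  = 5.3731 · 0.4591 / 0.0289
  = 85.36
Adjust for 77% response: 85.36 / 0.77 = 110.85.
Round up → n = 111 per group.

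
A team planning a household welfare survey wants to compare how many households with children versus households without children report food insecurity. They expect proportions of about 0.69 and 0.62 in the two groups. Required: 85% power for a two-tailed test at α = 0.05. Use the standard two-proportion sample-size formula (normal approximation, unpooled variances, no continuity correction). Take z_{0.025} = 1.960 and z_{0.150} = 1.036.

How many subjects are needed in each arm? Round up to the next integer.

n = 824 per group

n = (z_{α/2} + z_β)² · [p₁(1−p₁) + p₂(1−p₂)] / (p₁ − p₂)²
  = (1.960 + 1.036)² · (0.69·0.31 + 0.62·0.38) / (0.07)²
  = (2.996)² · (0.2139 + 0.2356) / 0.0049
  = 8.9760 · 0.4495 / 0.0049
  = 823.41
Round up → n = 824 per group.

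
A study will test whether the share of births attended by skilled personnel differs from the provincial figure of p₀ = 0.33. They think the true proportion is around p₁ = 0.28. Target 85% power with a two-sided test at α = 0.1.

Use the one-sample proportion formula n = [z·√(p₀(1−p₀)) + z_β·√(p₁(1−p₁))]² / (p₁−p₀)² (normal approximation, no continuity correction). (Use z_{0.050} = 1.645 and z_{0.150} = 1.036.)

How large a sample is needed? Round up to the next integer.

n = [z_{α/2}·√(p₀q₀) + z_β·√(p₁q₁)]² / (p₁ − p₀)²
  = [1.645·√(0.33·0.67) + 1.036·√(0.28·0.72)]² / (-0.05)²
  = [1.645·0.4702 + 1.036·0.4490]² / 0.0025
  = [1.2387]² / 0.0025
  = 613.71
Round up → n = 614.

n = 614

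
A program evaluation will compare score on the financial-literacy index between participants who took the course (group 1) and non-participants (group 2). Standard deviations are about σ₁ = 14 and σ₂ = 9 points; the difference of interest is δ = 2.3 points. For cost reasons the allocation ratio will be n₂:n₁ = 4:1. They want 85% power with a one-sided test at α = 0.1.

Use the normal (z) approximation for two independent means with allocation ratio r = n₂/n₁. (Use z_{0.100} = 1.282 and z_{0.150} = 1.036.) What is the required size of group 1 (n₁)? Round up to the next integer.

n₁ = (z_α + z_β)² · (σ₁² + σ₂²/r) / δ²
   = (1.282 + 1.036)² · (14² + 9²/4) / 2.3²
   = 5.3731 · (196 + 20.25) / 5.29
   = 5.3731 · 216.25 / 5.29
   = 219.65
Round up → n₁ = 220; n₂ = r·n₁ = 4 × 220 = 880.

n₁ = 220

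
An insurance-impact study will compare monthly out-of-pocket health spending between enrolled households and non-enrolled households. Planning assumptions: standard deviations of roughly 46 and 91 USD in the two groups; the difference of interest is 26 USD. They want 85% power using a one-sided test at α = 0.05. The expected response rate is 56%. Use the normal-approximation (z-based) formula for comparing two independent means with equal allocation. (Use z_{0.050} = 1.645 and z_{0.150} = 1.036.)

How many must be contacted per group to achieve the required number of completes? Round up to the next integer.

n = 198 per group

n = (z_α + z_β)² · (σ₁² + σ₂²) / δ²
  = (1.645 + 1.036)² · (46² + 91² = 10397) / 26²
  = 7.1878 · 10397 / 676
  = 110.55
Adjust for 56% response: 110.55 / 0.56 = 197.41.
Round up → n = 198 per group.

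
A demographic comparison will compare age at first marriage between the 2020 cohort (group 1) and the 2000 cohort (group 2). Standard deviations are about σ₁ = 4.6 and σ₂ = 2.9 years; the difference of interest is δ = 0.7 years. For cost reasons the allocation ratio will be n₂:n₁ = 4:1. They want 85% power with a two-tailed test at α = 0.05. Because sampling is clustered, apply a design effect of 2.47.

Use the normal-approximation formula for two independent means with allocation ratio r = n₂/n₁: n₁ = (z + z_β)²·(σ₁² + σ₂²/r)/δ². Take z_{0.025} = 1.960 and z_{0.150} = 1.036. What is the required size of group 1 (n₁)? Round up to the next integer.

n₁ = 1053

n₁ = (z_{α/2} + z_β)² · (σ₁² + σ₂²/r) / δ²
   = (1.960 + 1.036)² · (4.6² + 2.9²/4) / 0.7²
   = 8.9760 · (21.16 + 2.1025) / 0.49
   = 8.9760 · 23.2625 / 0.49
   = 426.13
Design effect: 2.47 × 426.13 = 1052.55.
Round up → n₁ = 1053; n₂ = r·n₁ = 4 × 1053 = 4212.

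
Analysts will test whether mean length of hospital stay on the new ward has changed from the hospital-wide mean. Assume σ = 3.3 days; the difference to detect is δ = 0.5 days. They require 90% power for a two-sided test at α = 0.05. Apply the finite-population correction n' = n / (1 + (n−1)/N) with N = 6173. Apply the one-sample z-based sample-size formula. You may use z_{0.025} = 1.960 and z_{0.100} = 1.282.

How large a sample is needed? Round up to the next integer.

n = 427

n = (z_{α/2} + z_β)² · σ² / δ²
  = (1.960 + 1.282)² · 3.3² / 0.5²
  = 10.5106 · 10.89 / 0.25
  = 457.84
Finite-population correction (N = 6173): 457.84 / (1 + (457.84 − 1)/6173) = 426.29.
Round up → n = 427.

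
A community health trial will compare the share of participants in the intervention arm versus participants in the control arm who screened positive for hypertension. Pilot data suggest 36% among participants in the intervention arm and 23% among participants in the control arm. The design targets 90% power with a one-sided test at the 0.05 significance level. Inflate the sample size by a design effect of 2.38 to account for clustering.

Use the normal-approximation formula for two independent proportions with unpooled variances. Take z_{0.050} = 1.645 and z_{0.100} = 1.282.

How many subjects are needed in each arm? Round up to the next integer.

n = 492 per group

n = (z_α + z_β)² · [p₁(1−p₁) + p₂(1−p₂)] / (p₁ − p₂)²
  = (1.645 + 1.282)² · (0.36·0.64 + 0.23·0.77) / (0.13)²
  = (2.927)² · (0.2304 + 0.1771) / 0.0169
  = 8.5673 · 0.4075 / 0.0169
  = 206.58
Design effect: 2.38 × 206.58 = 491.66.
Round up → n = 492 per group.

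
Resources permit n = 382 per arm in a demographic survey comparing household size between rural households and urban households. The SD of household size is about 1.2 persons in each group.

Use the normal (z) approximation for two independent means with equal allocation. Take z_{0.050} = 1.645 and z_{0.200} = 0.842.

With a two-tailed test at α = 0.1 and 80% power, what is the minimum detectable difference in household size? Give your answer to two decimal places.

Minimum detectable difference ≈ 0.22 persons

δ = (z_{α/2} + z_β) · √((σ₁²+σ₂²)/n)
  = (1.645 + 0.842) · √(2.88/382)
  = 2.487 · √0.00754
  = 2.487 · 0.0868
  = 0.2159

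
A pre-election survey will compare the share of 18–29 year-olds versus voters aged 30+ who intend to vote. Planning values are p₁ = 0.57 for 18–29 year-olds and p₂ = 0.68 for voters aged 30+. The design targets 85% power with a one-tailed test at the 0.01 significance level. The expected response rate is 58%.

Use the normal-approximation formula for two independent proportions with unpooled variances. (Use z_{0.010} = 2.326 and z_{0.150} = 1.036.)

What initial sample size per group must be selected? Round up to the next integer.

n = 746 per group

n = (z_α + z_β)² · [p₁(1−p₁) + p₂(1−p₂)] / (p₁ − p₂)²
  = (2.326 + 1.036)² · (0.57·0.43 + 0.68·0.32) / (-0.11)²
  = (3.362)² · (0.2451 + 0.2176) / 0.0121
  = 11.3030 · 0.4627 / 0.0121
  = 432.22
Adjust for 58% response: 432.22 / 0.58 = 745.21.
Round up → n = 746 per group.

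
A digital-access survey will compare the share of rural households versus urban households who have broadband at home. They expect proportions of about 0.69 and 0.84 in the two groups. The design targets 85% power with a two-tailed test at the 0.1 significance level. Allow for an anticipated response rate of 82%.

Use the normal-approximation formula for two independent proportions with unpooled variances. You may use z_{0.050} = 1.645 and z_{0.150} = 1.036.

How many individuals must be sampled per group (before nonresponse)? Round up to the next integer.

n = 136 per group

n = (z_{α/2} + z_β)² · [p₁(1−p₁) + p₂(1−p₂)] / (p₁ − p₂)²
  = (1.645 + 1.036)² · (0.69·0.31 + 0.84·0.16) / (-0.15)²
  = (2.681)² · (0.2139 + 0.1344) / 0.0225
  = 7.1878 · 0.3483 / 0.0225
  = 111.27
Adjust for 82% response: 111.27 / 0.82 = 135.69.
Round up → n = 136 per group.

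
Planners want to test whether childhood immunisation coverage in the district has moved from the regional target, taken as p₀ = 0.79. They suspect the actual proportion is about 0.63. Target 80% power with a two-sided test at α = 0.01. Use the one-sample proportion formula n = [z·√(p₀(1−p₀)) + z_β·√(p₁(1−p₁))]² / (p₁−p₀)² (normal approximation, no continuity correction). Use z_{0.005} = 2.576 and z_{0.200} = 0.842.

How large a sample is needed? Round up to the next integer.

n = 83

n = [z_{α/2}·√(p₀q₀) + z_β·√(p₁q₁)]² / (p₁ − p₀)²
  = [2.576·√(0.79·0.21) + 0.842·√(0.63·0.37)]² / (-0.16)²
  = [2.576·0.4073 + 0.842·0.4828]² / 0.0256
  = [1.4557]² / 0.0256
  = 82.78
Round up → n = 83.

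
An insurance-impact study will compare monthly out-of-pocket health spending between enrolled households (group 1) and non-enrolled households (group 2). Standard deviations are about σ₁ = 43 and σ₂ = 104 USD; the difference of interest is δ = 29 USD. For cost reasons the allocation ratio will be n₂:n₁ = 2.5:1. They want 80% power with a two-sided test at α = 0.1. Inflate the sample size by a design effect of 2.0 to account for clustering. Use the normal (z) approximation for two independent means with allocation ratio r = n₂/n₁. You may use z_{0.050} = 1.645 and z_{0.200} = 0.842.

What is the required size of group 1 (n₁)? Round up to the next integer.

n₁ = (z_{α/2} + z_β)² · (σ₁² + σ₂²/r) / δ²
   = (1.645 + 0.842)² · (43² + 104²/2.5) / 29²
   = 6.1852 · (1849 + 4326.4) / 841
   = 6.1852 · 6175.4 / 841
   = 45.42
Design effect: 2.0 × 45.42 = 90.83.
Round up → n₁ = 91; n₂ = r·n₁ = 2.5 × 91 = 228.

n₁ = 91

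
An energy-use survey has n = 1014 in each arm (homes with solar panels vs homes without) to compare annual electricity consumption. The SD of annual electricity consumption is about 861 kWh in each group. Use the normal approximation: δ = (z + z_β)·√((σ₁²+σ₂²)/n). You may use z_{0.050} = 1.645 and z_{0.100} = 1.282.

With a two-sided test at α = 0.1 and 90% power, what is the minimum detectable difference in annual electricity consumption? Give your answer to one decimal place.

δ = (z_{α/2} + z_β) · √((σ₁²+σ₂²)/n)
  = (1.645 + 1.282) · √(1482642/1014)
  = 2.927 · √1462.2
  = 2.927 · 38.2384
  = 111.9237

Minimum detectable difference ≈ 111.9 kWh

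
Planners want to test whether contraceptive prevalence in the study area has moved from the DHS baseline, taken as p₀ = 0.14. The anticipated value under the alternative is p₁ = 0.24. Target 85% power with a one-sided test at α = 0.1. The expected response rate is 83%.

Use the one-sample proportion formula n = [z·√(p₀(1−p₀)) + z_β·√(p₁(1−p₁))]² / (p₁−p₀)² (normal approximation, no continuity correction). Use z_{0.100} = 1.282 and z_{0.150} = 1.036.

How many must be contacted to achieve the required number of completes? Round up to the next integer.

n = [z_α·√(p₀q₀) + z_β·√(p₁q₁)]² / (p₁ − p₀)²
  = [1.282·√(0.14·0.86) + 1.036·√(0.24·0.76)]² / (0.10)²
  = [1.282·0.3470 + 1.036·0.4271]² / 0.0100
  = [0.8873]² / 0.0100
  = 78.73
Adjust for 83% response: 78.73 / 0.83 = 94.85.
Round up → n = 95.

n = 95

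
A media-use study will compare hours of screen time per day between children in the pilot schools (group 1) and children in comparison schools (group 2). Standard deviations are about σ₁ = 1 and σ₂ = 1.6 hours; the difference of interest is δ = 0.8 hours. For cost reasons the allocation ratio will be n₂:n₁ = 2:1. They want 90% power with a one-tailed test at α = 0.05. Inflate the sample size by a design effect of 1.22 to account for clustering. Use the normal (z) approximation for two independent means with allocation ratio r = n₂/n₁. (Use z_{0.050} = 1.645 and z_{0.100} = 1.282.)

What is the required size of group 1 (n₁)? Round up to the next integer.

n₁ = 38

n₁ = (z_α + z_β)² · (σ₁² + σ₂²/r) / δ²
   = (1.645 + 1.282)² · (1² + 1.6²/2) / 0.8²
   = 8.5673 · (1 + 1.28) / 0.64
   = 8.5673 · 2.28 / 0.64
   = 30.52
Design effect: 1.22 × 30.52 = 37.24.
Round up → n₁ = 38; n₂ = r·n₁ = 2 × 38 = 76.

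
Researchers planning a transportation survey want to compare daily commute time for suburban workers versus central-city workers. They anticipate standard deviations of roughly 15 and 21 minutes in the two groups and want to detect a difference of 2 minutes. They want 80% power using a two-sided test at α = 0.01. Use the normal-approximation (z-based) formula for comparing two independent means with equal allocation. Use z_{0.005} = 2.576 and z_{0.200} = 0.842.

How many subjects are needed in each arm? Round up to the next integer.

n = (z_{α/2} + z_β)² · (σ₁² + σ₂²) / δ²
  = (2.576 + 0.842)² · (15² + 21² = 666) / 2²
  = 11.6827 · 666 / 4
  = 1945.17
Round up → n = 1946 per group.

n = 1946 per group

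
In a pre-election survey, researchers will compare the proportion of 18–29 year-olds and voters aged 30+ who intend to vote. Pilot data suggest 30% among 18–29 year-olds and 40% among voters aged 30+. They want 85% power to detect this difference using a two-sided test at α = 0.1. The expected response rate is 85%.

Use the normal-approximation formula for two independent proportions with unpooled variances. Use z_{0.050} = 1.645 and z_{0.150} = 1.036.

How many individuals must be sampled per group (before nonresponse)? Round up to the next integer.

n = 381 per group

n = (z_{α/2} + z_β)² · [p₁(1−p₁) + p₂(1−p₂)] / (p₁ − p₂)²
  = (1.645 + 1.036)² · (0.30·0.70 + 0.40·0.60) / (-0.10)²
  = (2.681)² · (0.2100 + 0.2400) / 0.0100
  = 7.1878 · 0.4500 / 0.0100
  = 323.45
Adjust for 85% response: 323.45 / 0.85 = 380.53.
Round up → n = 381 per group.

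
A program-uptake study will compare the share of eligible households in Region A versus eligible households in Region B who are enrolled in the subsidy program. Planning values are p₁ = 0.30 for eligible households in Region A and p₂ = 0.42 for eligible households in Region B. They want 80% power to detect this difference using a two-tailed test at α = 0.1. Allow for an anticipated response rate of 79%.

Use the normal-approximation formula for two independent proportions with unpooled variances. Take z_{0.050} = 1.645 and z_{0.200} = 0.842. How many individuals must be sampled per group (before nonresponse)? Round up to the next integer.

n = (z_{α/2} + z_β)² · [p₁(1−p₁) + p₂(1−p₂)] / (p₁ − p₂)²
  = (1.645 + 0.842)² · (0.30·0.70 + 0.42·0.58) / (-0.12)²
  = (2.487)² · (0.2100 + 0.2436) / 0.0144
  = 6.1852 · 0.4536 / 0.0144
  = 194.83
Adjust for 79% response: 194.83 / 0.79 = 246.62.
Round up → n = 247 per group.

n = 247 per group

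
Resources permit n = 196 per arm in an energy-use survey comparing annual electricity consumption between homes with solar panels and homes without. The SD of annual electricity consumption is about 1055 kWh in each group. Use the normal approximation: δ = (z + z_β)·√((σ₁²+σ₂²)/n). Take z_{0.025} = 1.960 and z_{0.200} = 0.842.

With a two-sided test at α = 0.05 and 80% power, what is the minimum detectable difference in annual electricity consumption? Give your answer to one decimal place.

Minimum detectable difference ≈ 298.6 kWh

δ = (z_{α/2} + z_β) · √((σ₁²+σ₂²)/n)
  = (1.960 + 0.842) · √(2226050/196)
  = 2.802 · √11357.4
  = 2.802 · 106.5711
  = 298.6122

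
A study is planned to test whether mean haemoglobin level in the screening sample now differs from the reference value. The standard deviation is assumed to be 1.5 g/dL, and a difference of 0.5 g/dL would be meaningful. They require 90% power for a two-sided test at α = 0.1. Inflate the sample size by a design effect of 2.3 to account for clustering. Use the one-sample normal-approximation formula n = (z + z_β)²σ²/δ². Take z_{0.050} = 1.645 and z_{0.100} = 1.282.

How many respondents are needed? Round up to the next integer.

n = 178

n = (z_{α/2} + z_β)² · σ² / δ²
  = (1.645 + 1.282)² · 1.5² / 0.5²
  = 8.5673 · 2.25 / 0.25
  = 77.11
Design effect: 2.3 × 77.11 = 177.34.
Round up → n = 178.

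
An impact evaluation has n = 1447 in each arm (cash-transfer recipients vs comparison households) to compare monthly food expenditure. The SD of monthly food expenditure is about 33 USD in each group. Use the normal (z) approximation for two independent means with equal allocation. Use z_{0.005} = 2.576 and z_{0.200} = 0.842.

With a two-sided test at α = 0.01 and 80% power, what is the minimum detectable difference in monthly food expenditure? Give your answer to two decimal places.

δ = (z_{α/2} + z_β) · √((σ₁²+σ₂²)/n)
  = (2.576 + 0.842) · √(2178/1447)
  = 3.418 · √1.5052
  = 3.418 · 1.2269
  = 4.1934

Minimum detectable difference ≈ 4.19 USD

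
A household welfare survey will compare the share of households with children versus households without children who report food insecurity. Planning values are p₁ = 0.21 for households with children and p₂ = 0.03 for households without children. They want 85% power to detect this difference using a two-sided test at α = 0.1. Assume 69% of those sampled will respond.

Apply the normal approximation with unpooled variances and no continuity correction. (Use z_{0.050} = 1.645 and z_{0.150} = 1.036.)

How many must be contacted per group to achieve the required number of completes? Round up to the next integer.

n = 63 per group

n = (z_{α/2} + z_β)² · [p₁(1−p₁) + p₂(1−p₂)] / (p₁ − p₂)²
  = (1.645 + 1.036)² · (0.21·0.79 + 0.03·0.97) / (0.18)²
  = (2.681)² · (0.1659 + 0.0291) / 0.0324
  = 7.1878 · 0.1950 / 0.0324
  = 43.26
Adjust for 69% response: 43.26 / 0.69 = 62.70.
Round up → n = 63 per group.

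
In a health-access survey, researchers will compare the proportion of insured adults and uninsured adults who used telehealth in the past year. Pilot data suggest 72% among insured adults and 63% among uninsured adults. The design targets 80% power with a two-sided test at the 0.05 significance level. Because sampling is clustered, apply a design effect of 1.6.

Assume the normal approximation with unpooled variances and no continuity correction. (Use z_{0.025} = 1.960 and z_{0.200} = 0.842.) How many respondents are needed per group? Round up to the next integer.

n = 675 per group

n = (z_{α/2} + z_β)² · [p₁(1−p₁) + p₂(1−p₂)] / (p₁ − p₂)²
  = (1.960 + 0.842)² · (0.72·0.28 + 0.63·0.37) / (0.09)²
  = (2.802)² · (0.2016 + 0.2331) / 0.0081
  = 7.8512 · 0.4347 / 0.0081
  = 421.35
Design effect: 1.6 × 421.35 = 674.16.
Round up → n = 675 per group.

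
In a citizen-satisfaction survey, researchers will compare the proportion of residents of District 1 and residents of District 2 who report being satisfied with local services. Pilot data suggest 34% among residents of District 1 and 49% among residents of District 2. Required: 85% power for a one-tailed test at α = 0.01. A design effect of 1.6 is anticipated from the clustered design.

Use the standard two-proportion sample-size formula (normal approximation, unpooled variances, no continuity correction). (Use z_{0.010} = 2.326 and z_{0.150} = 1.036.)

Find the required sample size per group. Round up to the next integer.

n = 382 per group

n = (z_α + z_β)² · [p₁(1−p₁) + p₂(1−p₂)] / (p₁ − p₂)²
  = (2.326 + 1.036)² · (0.34·0.66 + 0.49·0.51) / (-0.15)²
  = (3.362)² · (0.2244 + 0.2499) / 0.0225
  = 11.3030 · 0.4743 / 0.0225
  = 238.27
Design effect: 1.6 × 238.27 = 381.23.
Round up → n = 382 per group.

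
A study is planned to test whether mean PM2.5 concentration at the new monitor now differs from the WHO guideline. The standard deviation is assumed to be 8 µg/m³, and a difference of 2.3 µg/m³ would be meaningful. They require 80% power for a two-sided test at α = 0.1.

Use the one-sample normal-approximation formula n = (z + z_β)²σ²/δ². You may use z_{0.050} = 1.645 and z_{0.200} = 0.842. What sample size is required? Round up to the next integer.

n = 75

n = (z_{α/2} + z_β)² · σ² / δ²
  = (1.645 + 0.842)² · 8² / 2.3²
  = 6.1852 · 64 / 5.29
  = 74.83
Round up → n = 75.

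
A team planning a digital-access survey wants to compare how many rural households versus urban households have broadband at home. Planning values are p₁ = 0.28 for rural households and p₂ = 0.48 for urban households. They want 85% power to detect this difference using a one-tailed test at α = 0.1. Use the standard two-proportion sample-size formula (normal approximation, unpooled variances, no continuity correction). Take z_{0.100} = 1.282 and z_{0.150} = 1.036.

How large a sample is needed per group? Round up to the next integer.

n = (z_α + z_β)² · [p₁(1−p₁) + p₂(1−p₂)] / (p₁ − p₂)²
  = (1.282 + 1.036)² · (0.28·0.72 + 0.48·0.52) / (-0.20)²
  = (2.318)² · (0.2016 + 0.2496) / 0.0400
  = 5.3731 · 0.4512 / 0.0400
  = 60.61
Round up → n = 61 per group.

n = 61 per group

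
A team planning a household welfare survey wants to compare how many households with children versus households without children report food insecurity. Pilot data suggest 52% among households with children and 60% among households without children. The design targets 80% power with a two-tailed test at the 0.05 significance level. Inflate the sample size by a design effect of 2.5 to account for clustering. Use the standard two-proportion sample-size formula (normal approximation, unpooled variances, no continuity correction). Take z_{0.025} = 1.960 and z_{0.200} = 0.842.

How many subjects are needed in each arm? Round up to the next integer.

n = (z_{α/2} + z_β)² · [p₁(1−p₁) + p₂(1−p₂)] / (p₁ − p₂)²
  = (1.960 + 0.842)² · (0.52·0.48 + 0.60·0.40) / (-0.08)²
  = (2.802)² · (0.2496 + 0.2400) / 0.0064
  = 7.8512 · 0.4896 / 0.0064
  = 600.62
Design effect: 2.5 × 600.62 = 1501.54.
Round up → n = 1502 per group.

n = 1502 per group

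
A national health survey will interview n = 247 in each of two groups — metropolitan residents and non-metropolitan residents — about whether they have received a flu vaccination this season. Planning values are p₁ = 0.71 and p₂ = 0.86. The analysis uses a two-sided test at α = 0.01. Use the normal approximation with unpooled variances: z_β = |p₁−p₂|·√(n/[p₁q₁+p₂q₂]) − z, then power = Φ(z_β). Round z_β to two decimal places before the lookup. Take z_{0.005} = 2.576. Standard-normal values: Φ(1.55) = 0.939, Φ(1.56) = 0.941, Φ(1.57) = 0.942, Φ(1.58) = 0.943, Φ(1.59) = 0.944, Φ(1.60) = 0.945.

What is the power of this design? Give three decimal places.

z_β = |p₁−p₂|·√(n/[p₁q₁+p₂q₂]) − z_{α/2}
    = 0.15 · √(247/0.3263) − 2.576
    = 0.15 · 27.5131 − 2.576
    = 4.1270 − 2.576 = 1.5510 → 1.55
Power = Φ(1.55) = 0.939.

Power ≈ 0.939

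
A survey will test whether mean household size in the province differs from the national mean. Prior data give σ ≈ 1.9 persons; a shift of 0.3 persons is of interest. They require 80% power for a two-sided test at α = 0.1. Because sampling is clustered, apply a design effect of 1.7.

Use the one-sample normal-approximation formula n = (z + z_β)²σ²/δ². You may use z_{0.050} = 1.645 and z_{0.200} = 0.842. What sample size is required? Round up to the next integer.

n = (z_{α/2} + z_β)² · σ² / δ²
  = (1.645 + 0.842)² · 1.9² / 0.3²
  = 6.1852 · 3.61 / 0.09
  = 248.09
Design effect: 1.7 × 248.09 = 421.76.
Round up → n = 422.

n = 422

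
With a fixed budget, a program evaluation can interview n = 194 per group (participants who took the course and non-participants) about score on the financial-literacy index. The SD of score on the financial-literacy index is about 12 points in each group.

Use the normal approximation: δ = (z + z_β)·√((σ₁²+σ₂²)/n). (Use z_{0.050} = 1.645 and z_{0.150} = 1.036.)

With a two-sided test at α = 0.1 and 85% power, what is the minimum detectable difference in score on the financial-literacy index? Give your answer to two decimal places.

δ = (z_{α/2} + z_β) · √((σ₁²+σ₂²)/n)
  = (1.645 + 1.036) · √(288/194)
  = 2.681 · √1.4845
  = 2.681 · 1.2184
  = 3.2666

Minimum detectable difference ≈ 3.27 points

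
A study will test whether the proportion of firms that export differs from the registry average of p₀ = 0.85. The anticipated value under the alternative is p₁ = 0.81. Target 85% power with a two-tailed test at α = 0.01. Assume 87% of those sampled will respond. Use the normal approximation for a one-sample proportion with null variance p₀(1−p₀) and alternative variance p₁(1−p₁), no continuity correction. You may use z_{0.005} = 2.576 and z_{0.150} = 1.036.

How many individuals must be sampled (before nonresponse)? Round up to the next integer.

n = 1264

n = [z_{α/2}·√(p₀q₀) + z_β·√(p₁q₁)]² / (p₁ − p₀)²
  = [2.576·√(0.85·0.15) + 1.036·√(0.81·0.19)]² / (-0.04)²
  = [2.576·0.3571 + 1.036·0.3923]² / 0.0016
  = [1.3262]² / 0.0016
  = 1099.32
Adjust for 87% response: 1099.32 / 0.87 = 1263.59.
Round up → n = 1264.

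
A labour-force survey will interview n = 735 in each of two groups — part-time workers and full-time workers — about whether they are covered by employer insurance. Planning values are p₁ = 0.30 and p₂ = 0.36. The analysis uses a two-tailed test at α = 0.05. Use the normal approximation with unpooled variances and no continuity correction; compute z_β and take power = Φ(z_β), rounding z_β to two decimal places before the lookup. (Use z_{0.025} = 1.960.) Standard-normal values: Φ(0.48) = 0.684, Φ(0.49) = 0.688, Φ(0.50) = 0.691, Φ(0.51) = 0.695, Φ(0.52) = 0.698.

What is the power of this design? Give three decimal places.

Power ≈ 0.688

z_β = |p₁−p₂|·√(n/[p₁q₁+p₂q₂]) − z_{α/2}
    = 0.06 · √(735/0.4404) − 1.960
    = 0.06 · 40.8526 − 1.960
    = 2.4512 − 1.960 = 0.4912 → 0.49
Power = Φ(0.49) = 0.688.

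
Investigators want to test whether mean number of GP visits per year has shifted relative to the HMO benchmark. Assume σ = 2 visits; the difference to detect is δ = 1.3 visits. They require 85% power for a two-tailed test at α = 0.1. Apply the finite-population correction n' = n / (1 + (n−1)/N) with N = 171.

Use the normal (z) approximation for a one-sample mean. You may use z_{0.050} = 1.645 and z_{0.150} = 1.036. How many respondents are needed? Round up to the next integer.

n = (z_{α/2} + z_β)² · σ² / δ²
  = (1.645 + 1.036)² · 2² / 1.3²
  = 7.1878 · 4 / 1.69
  = 17.01
Finite-population correction (N = 171): 17.01 / (1 + (17.01 − 1)/171) = 15.56.
Round up → n = 16.

n = 16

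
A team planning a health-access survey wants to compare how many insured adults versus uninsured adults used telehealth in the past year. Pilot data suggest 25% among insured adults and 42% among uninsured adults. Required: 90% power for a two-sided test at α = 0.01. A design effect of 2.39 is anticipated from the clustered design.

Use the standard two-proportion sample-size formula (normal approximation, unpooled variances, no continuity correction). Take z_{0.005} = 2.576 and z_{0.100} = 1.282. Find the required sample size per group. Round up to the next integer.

n = 531 per group

n = (z_{α/2} + z_β)² · [p₁(1−p₁) + p₂(1−p₂)] / (p₁ − p₂)²
  = (2.576 + 1.282)² · (0.25·0.75 + 0.42·0.58) / (-0.17)²
  = (3.858)² · (0.1875 + 0.2436) / 0.0289
  = 14.8842 · 0.4311 / 0.0289
  = 222.03
Design effect: 2.39 × 222.03 = 530.64.
Round up → n = 531 per group.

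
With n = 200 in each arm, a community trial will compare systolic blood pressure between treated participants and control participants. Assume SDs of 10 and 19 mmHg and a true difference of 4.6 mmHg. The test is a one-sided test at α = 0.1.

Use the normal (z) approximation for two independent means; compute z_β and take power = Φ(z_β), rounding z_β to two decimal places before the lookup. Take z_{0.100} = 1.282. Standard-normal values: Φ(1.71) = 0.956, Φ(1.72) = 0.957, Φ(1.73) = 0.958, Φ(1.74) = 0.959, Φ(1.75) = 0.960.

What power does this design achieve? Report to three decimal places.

z_β = δ·√(n/(σ₁²+σ₂²)) − z_α
    = 4.6 · √(200/461) − 1.282
    = 4.6 · 0.65866 − 1.282
    = 3.0299 − 1.282 = 1.7479 → 1.75
Power = Φ(1.75) = 0.960.

Power ≈ 0.960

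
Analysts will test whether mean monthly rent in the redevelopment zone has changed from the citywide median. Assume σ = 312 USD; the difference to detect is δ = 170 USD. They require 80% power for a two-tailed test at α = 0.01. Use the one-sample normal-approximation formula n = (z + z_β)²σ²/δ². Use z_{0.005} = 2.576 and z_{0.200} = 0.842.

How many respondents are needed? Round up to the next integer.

n = 40

n = (z_{α/2} + z_β)² · σ² / δ²
  = (2.576 + 0.842)² · 312² / 170²
  = 11.6827 · 97344 / 28900
  = 39.35
Round up → n = 40.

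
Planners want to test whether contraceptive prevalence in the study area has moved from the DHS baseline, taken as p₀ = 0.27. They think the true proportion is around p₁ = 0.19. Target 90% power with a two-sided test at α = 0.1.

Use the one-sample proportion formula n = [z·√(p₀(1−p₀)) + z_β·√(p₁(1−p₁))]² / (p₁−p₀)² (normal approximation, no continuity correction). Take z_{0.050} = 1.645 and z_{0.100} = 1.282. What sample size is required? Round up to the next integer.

n = [z_{α/2}·√(p₀q₀) + z_β·√(p₁q₁)]² / (p₁ − p₀)²
  = [1.645·√(0.27·0.73) + 1.282·√(0.19·0.81)]² / (-0.08)²
  = [1.645·0.4440 + 1.282·0.3923]² / 0.0064
  = [1.2332]² / 0.0064
  = 237.64
Round up → n = 238.

n = 238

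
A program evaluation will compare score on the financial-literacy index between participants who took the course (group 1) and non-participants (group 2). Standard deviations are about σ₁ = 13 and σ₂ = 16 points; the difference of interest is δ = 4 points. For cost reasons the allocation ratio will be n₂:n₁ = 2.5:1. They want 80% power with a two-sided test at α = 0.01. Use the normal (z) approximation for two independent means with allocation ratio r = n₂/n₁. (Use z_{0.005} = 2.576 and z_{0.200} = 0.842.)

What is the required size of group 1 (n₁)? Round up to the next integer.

n₁ = 199

n₁ = (z_{α/2} + z_β)² · (σ₁² + σ₂²/r) / δ²
   = (2.576 + 0.842)² · (13² + 16²/2.5) / 4²
   = 11.6827 · (169 + 102.4) / 16
   = 11.6827 · 271.4 / 16
   = 198.17
Round up → n₁ = 199; n₂ = r·n₁ = 2.5 × 199 = 498.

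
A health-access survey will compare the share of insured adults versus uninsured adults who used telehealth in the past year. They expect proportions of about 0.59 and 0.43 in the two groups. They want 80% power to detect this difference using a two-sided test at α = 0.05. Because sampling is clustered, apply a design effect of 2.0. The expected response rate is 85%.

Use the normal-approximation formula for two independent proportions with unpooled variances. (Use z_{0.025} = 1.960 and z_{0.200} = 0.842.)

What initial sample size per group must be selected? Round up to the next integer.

n = (z_{α/2} + z_β)² · [p₁(1−p₁) + p₂(1−p₂)] / (p₁ − p₂)²
  = (1.960 + 0.842)² · (0.59·0.41 + 0.43·0.57) / (0.16)²
  = (2.802)² · (0.2419 + 0.2451) / 0.0256
  = 7.8512 · 0.4870 / 0.0256
  = 149.36
Design effect: 2.0 × 149.36 = 298.71.
Adjust for 85% response: 298.71 / 0.85 = 351.43.
Round up → n = 352 per group.

n = 352 per group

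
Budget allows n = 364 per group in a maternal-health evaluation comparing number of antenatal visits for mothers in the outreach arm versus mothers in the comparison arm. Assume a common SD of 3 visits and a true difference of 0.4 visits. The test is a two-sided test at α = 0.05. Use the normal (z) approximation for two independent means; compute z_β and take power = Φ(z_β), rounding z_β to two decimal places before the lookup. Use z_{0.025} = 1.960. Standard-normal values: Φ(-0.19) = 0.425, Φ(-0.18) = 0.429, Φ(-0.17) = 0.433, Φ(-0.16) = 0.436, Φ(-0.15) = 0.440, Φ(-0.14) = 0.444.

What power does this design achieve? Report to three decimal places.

z_β = δ·√(n/(σ₁²+σ₂²)) − z_{α/2}
    = 0.4 · √(364/18) − 1.960
    = 0.4 · 4.49691 − 1.960
    = 1.7988 − 1.960 = -0.1612 → -0.16
Power = Φ(-0.16) = 0.436.

Power ≈ 0.436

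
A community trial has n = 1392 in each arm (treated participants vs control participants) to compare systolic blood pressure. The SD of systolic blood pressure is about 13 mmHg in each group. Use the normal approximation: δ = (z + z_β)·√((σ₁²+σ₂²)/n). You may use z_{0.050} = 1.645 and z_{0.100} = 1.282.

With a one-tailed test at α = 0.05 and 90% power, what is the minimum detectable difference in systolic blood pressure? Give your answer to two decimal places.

Minimum detectable difference ≈ 1.44 mmHg

δ = (z_α + z_β) · √((σ₁²+σ₂²)/n)
  = (1.645 + 1.282) · √(338/1392)
  = 2.927 · √0.24282
  = 2.927 · 0.4928
  = 1.4423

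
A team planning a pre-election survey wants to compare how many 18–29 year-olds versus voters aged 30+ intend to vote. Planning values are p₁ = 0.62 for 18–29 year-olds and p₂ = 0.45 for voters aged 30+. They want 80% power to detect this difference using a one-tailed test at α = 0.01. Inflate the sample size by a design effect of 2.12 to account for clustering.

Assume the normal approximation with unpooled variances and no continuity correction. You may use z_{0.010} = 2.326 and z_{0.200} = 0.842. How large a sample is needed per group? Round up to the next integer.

n = 356 per group

n = (z_α + z_β)² · [p₁(1−p₁) + p₂(1−p₂)] / (p₁ − p₂)²
  = (2.326 + 0.842)² · (0.62·0.38 + 0.45·0.55) / (0.17)²
  = (3.168)² · (0.2356 + 0.2475) / 0.0289
  = 10.0362 · 0.4831 / 0.0289
  = 167.77
Design effect: 2.12 × 167.77 = 355.67.
Round up → n = 356 per group.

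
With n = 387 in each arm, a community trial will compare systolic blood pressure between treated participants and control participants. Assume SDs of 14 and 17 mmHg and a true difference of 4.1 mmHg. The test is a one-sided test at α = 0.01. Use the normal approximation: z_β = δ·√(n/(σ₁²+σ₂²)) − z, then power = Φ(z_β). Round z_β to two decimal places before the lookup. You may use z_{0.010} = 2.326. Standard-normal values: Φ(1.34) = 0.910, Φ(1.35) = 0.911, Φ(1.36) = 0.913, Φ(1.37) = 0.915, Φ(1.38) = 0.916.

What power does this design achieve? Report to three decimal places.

Power ≈ 0.910

z_β = δ·√(n/(σ₁²+σ₂²)) − z_α
    = 4.1 · √(387/485) − 2.326
    = 4.1 · 0.89327 − 2.326
    = 3.6624 − 2.326 = 1.3364 → 1.34
Power = Φ(1.34) = 0.910.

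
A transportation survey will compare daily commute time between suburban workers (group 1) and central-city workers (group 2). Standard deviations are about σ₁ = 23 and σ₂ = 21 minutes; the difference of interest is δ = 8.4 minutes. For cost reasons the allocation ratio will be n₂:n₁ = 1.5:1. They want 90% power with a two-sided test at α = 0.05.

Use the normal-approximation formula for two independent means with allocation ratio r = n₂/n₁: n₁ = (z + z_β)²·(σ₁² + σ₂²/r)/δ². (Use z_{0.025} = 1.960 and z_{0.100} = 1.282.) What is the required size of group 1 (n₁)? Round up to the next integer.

n₁ = (z_{α/2} + z_β)² · (σ₁² + σ₂²/r) / δ²
   = (1.960 + 1.282)² · (23² + 21²/1.5) / 8.4²
   = 10.5106 · (529 + 294) / 70.56
   = 10.5106 · 823 / 70.56
   = 122.59
Round up → n₁ = 123; n₂ = r·n₁ = 1.5 × 123 = 185.

n₁ = 123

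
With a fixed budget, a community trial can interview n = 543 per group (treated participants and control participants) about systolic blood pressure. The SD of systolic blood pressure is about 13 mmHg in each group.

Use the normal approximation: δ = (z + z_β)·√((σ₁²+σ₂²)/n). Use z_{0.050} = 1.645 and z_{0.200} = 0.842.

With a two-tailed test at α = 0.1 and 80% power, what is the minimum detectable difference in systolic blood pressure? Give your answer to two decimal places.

Minimum detectable difference ≈ 1.96 mmHg

δ = (z_{α/2} + z_β) · √((σ₁²+σ₂²)/n)
  = (1.645 + 0.842) · √(338/543)
  = 2.487 · √0.62247
  = 2.487 · 0.7890
  = 1.9622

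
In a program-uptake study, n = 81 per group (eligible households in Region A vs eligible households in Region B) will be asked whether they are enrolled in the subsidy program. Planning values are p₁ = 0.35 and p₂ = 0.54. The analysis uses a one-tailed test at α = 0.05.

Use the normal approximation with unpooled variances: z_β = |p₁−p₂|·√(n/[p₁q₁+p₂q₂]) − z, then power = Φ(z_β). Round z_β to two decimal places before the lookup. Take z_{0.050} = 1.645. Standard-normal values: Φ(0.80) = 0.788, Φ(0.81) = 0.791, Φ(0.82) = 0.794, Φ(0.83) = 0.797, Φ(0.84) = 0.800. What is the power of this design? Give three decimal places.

Power ≈ 0.797

z_β = |p₁−p₂|·√(n/[p₁q₁+p₂q₂]) − z_α
    = 0.19 · √(81/0.4759) − 1.645
    = 0.19 · 13.0462 − 1.645
    = 2.4788 − 1.645 = 0.8338 → 0.83
Power = Φ(0.83) = 0.797.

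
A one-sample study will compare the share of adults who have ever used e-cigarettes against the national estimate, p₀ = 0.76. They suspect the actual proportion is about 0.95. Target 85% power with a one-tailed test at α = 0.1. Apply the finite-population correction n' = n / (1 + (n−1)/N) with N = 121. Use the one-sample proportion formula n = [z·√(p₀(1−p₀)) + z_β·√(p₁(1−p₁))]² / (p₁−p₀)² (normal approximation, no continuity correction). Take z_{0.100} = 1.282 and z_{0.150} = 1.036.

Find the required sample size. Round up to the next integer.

n = [z_α·√(p₀q₀) + z_β·√(p₁q₁)]² / (p₁ − p₀)²
  = [1.282·√(0.76·0.24) + 1.036·√(0.95·0.05)]² / (0.19)²
  = [1.282·0.4271 + 1.036·0.2179]² / 0.0361
  = [0.7733]² / 0.0361
  = 16.57
Finite-population correction (N = 121): 16.57 / (1 + (16.57 − 1)/121) = 14.68.
Round up → n = 15.

n = 15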